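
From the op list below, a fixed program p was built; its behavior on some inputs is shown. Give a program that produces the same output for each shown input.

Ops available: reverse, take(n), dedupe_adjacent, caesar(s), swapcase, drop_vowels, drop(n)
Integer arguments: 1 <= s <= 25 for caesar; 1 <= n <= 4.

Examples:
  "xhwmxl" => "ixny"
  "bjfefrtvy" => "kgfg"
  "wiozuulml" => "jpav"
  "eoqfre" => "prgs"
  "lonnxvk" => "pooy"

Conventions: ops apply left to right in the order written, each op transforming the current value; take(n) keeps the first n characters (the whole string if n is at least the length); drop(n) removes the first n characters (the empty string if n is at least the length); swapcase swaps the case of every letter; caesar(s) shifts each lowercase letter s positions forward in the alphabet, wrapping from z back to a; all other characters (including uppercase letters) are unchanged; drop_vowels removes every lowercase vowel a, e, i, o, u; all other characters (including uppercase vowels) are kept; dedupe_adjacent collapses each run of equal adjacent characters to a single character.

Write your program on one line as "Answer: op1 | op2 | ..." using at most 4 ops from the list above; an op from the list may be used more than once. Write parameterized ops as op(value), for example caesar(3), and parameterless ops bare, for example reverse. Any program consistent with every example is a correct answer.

drop(1) | caesar(3) | take(4) | caesar(24)

Check, running the answer program on each example:
  "xhwmxl" -> "hwmxl" -> "kzpao" -> "kzpa" -> "ixny"
  "bjfefrtvy" -> "jfefrtvy" -> "mihiuwyb" -> "mihi" -> "kgfg"
  "wiozuulml" -> "iozuulml" -> "lrcxxopo" -> "lrcx" -> "jpav"
  "eoqfre" -> "oqfre" -> "rtiuh" -> "rtiu" -> "prgs"
  "lonnxvk" -> "onnxvk" -> "rqqayn" -> "rqqa" -> "pooy"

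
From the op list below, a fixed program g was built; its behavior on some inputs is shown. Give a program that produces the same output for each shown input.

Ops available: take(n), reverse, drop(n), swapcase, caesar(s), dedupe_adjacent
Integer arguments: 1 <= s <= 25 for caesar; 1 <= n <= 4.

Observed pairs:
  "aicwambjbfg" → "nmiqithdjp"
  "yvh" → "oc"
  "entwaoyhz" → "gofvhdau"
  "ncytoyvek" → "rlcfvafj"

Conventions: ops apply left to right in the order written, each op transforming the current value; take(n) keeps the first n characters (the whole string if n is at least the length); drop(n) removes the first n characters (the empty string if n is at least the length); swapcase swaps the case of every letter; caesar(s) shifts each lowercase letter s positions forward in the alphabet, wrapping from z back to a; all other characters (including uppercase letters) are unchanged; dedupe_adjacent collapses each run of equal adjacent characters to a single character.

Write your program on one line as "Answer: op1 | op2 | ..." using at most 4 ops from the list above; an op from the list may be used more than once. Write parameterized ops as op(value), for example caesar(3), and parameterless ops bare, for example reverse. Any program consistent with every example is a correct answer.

drop(1) | caesar(2) | caesar(5) | reverse

Check, running the answer program on each example:
  "aicwambjbfg" -> "icwambjbfg" -> "keycodldhi" -> "pjdhtiqimn" -> "nmiqithdjp"
  "yvh" -> "vh" -> "xj" -> "co" -> "oc"
  "entwaoyhz" -> "ntwaoyhz" -> "pvycqajb" -> "uadhvfog" -> "gofvhdau"
  "ncytoyvek" -> "cytoyvek" -> "eavqaxgm" -> "jfavfclr" -> "rlcfvafj"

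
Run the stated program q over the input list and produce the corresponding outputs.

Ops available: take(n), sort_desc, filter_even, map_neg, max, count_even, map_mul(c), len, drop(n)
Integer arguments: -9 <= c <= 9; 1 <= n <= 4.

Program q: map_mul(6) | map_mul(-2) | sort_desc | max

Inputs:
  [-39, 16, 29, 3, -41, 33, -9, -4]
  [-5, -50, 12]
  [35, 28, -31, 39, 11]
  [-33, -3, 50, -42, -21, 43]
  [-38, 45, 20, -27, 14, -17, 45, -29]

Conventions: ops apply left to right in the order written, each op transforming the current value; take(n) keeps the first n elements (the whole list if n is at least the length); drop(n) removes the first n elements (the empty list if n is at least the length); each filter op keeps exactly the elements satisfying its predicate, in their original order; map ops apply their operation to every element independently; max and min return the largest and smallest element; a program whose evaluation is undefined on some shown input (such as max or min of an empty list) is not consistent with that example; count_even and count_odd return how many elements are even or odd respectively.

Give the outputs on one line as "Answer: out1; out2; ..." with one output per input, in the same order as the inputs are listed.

Execution, op by op:
  [-39, 16, 29, 3, -41, 33, -9, -4] -> [-234, 96, 174, 18, -246, 198, -54, -24] -> [468, -192, -348, -36, 492, -396, 108, 48] -> [492, 468, 108, 48, -36, -192, -348, -396] -> 492
  [-5, -50, 12] -> [-30, -300, 72] -> [60, 600, -144] -> [600, 60, -144] -> 600
  [35, 28, -31, 39, 11] -> [210, 168, -186, 234, 66] -> [-420, -336, 372, -468, -132] -> [372, -132, -336, -420, -468] -> 372
  [-33, -3, 50, -42, -21, 43] -> [-198, -18, 300, -252, -126, 258] -> [396, 36, -600, 504, 252, -516] -> [504, 396, 252, 36, -516, -600] -> 504
  [-38, 45, 20, -27, 14, -17, 45, -29] -> [-228, 270, 120, -162, 84, -102, 270, -174] -> [456, -540, -240, 324, -168, 204, -540, 348] -> [456, 348, 324, 204, -168, -240, -540, -540] -> 456

492; 600; 372; 504; 456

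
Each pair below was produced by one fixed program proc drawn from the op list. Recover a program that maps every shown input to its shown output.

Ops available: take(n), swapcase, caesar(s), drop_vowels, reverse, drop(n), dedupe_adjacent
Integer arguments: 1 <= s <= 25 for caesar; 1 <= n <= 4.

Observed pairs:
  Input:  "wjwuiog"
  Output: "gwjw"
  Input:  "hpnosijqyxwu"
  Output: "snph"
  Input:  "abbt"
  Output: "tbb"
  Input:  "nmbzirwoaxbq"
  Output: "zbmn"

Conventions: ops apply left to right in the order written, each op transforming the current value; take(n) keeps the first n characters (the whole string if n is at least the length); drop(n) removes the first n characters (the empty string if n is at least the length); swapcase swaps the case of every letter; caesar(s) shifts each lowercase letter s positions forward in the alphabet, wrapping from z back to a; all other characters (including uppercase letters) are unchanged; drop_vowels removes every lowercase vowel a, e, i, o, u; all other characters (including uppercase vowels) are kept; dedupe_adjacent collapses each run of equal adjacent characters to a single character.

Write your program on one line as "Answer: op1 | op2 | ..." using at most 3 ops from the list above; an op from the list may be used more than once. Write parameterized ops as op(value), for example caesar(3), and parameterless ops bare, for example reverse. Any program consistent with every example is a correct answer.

drop_vowels | take(4) | reverse

Check, running the answer program on each example:
  "wjwuiog" -> "wjwg" -> "wjwg" -> "gwjw"
  "hpnosijqyxwu" -> "hpnsjqyxw" -> "hpns" -> "snph"
  "abbt" -> "bbt" -> "bbt" -> "tbb"
  "nmbzirwoaxbq" -> "nmbzrwxbq" -> "nmbz" -> "zbmn"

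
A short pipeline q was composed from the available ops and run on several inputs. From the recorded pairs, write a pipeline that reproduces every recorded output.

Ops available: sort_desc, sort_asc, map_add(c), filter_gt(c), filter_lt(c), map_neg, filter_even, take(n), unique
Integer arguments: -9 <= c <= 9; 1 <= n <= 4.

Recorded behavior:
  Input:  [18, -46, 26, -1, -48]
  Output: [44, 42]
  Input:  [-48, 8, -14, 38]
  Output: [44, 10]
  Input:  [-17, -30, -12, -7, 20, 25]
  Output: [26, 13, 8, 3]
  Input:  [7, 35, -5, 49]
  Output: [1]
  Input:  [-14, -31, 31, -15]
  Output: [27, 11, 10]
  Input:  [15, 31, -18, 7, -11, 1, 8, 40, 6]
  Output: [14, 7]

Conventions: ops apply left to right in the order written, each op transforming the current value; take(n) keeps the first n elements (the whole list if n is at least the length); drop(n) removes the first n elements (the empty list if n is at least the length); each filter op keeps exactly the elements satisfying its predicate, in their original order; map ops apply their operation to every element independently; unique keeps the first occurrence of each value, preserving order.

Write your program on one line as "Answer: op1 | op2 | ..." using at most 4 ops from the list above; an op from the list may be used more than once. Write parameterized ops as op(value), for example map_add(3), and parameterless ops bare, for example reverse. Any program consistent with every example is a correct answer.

sort_asc | map_neg | filter_gt(1) | map_add(-4)

Check, running the answer program on each example:
  [18, -46, 26, -1, -48] -> [-48, -46, -1, 18, 26] -> [48, 46, 1, -18, -26] -> [48, 46] -> [44, 42]
  [-48, 8, -14, 38] -> [-48, -14, 8, 38] -> [48, 14, -8, -38] -> [48, 14] -> [44, 10]
  [-17, -30, -12, -7, 20, 25] -> [-30, -17, -12, -7, 20, 25] -> [30, 17, 12, 7, -20, -25] -> [30, 17, 12, 7] -> [26, 13, 8, 3]
  [7, 35, -5, 49] -> [-5, 7, 35, 49] -> [5, -7, -35, -49] -> [5] -> [1]
  [-14, -31, 31, -15] -> [-31, -15, -14, 31] -> [31, 15, 14, -31] -> [31, 15, 14] -> [27, 11, 10]
  [15, 31, -18, 7, -11, 1, 8, 40, 6] -> [-18, -11, 1, 6, 7, 8, 15, 31, 40] -> [18, 11, -1, -6, -7, -8, -15, -31, -40] -> [18, 11] -> [14, 7]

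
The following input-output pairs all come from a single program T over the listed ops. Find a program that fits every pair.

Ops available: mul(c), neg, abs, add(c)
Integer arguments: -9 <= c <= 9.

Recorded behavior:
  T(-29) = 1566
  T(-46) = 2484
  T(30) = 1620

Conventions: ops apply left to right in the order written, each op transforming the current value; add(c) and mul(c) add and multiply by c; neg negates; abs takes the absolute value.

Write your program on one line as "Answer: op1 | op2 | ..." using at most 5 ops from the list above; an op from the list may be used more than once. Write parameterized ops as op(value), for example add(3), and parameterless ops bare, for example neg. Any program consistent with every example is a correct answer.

mul(-9) | abs | neg | mul(-6)

Check, running the answer program on each example:
  -29 -> 261 -> 261 -> -261 -> 1566
  -46 -> 414 -> 414 -> -414 -> 2484
  30 -> -270 -> 270 -> -270 -> 1620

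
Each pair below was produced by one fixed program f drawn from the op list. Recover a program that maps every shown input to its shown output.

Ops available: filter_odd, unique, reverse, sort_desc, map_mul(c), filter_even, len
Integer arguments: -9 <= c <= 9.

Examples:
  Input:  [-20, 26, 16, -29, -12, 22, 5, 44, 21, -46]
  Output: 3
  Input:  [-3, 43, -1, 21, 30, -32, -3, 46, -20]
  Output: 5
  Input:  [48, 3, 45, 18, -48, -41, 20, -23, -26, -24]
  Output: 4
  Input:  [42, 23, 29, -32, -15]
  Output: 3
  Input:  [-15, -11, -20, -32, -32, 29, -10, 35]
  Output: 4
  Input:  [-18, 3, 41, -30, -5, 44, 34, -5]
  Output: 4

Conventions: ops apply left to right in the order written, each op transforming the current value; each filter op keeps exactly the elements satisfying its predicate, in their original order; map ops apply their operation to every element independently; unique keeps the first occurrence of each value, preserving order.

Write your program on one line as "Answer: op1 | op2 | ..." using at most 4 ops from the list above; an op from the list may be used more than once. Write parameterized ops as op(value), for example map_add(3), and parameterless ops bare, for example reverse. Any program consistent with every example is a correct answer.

reverse | filter_odd | len

Check, running the answer program on each example:
  [-20, 26, 16, -29, -12, 22, 5, 44, 21, -46] -> [-46, 21, 44, 5, 22, -12, -29, 16, 26, -20] -> [21, 5, -29] -> 3
  [-3, 43, -1, 21, 30, -32, -3, 46, -20] -> [-20, 46, -3, -32, 30, 21, -1, 43, -3] -> [-3, 21, -1, 43, -3] -> 5
  [48, 3, 45, 18, -48, -41, 20, -23, -26, -24] -> [-24, -26, -23, 20, -41, -48, 18, 45, 3, 48] -> [-23, -41, 45, 3] -> 4
  [42, 23, 29, -32, -15] -> [-15, -32, 29, 23, 42] -> [-15, 29, 23] -> 3
  [-15, -11, -20, -32, -32, 29, -10, 35] -> [35, -10, 29, -32, -32, -20, -11, -15] -> [35, 29, -11, -15] -> 4
  [-18, 3, 41, -30, -5, 44, 34, -5] -> [-5, 34, 44, -5, -30, 41, 3, -18] -> [-5, -5, 41, 3] -> 4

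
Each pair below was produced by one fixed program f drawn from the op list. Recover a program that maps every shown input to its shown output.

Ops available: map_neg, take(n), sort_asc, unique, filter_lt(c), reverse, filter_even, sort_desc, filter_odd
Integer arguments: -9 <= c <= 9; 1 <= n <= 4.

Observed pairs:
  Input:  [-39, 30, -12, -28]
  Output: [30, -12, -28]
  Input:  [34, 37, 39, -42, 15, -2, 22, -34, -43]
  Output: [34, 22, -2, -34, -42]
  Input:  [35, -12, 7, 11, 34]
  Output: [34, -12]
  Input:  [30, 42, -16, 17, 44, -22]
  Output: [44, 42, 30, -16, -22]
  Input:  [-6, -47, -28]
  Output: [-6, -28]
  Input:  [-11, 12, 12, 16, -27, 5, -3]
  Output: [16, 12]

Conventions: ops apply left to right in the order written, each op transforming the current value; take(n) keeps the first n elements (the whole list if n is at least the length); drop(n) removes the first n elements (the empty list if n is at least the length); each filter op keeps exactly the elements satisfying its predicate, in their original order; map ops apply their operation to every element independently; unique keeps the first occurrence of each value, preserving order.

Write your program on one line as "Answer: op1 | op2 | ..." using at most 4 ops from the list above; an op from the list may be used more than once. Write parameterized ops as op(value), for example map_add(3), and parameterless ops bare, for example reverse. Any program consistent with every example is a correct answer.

filter_even | unique | sort_desc

Check, running the answer program on each example:
  [-39, 30, -12, -28] -> [30, -12, -28] -> [30, -12, -28] -> [30, -12, -28]
  [34, 37, 39, -42, 15, -2, 22, -34, -43] -> [34, -42, -2, 22, -34] -> [34, -42, -2, 22, -34] -> [34, 22, -2, -34, -42]
  [35, -12, 7, 11, 34] -> [-12, 34] -> [-12, 34] -> [34, -12]
  [30, 42, -16, 17, 44, -22] -> [30, 42, -16, 44, -22] -> [30, 42, -16, 44, -22] -> [44, 42, 30, -16, -22]
  [-6, -47, -28] -> [-6, -28] -> [-6, -28] -> [-6, -28]
  [-11, 12, 12, 16, -27, 5, -3] -> [12, 12, 16] -> [12, 16] -> [16, 12]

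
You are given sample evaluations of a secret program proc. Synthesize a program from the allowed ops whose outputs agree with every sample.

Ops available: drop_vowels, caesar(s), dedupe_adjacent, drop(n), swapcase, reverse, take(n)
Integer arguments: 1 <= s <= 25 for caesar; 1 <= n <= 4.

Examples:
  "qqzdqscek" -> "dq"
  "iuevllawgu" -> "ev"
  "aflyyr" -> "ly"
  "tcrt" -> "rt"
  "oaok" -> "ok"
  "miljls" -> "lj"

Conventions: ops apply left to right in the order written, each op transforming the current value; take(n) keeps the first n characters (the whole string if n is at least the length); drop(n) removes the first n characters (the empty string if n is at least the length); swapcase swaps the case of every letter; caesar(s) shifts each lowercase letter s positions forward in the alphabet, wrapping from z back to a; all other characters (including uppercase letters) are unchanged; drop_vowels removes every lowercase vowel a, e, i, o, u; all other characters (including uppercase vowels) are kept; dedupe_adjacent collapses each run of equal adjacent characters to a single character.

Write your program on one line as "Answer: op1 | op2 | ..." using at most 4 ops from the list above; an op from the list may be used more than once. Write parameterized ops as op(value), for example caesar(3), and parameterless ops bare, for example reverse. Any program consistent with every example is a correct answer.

dedupe_adjacent | drop(2) | take(2)

Check, running the answer program on each example:
  "qqzdqscek" -> "qzdqscek" -> "dqscek" -> "dq"
  "iuevllawgu" -> "iuevlawgu" -> "evlawgu" -> "ev"
  "aflyyr" -> "aflyr" -> "lyr" -> "ly"
  "tcrt" -> "tcrt" -> "rt" -> "rt"
  "oaok" -> "oaok" -> "ok" -> "ok"
  "miljls" -> "miljls" -> "ljls" -> "lj"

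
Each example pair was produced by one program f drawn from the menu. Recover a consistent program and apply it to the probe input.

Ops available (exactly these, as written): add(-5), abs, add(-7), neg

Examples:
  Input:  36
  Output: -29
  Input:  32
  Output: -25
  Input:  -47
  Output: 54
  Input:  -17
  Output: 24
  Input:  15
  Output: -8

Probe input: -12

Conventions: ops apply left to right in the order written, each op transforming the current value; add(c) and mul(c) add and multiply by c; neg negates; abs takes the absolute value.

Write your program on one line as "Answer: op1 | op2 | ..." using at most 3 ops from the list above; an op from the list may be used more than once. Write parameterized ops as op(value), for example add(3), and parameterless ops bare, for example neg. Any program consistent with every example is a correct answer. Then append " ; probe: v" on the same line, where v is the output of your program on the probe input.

add(-7) | neg ; probe: 19

Check, running the answer program on each example:
  36 -> 29 -> -29
  32 -> 25 -> -25
  -47 -> -54 -> 54
  -17 -> -24 -> 24
  15 -> 8 -> -8
  probe: -12 -> -19 -> 19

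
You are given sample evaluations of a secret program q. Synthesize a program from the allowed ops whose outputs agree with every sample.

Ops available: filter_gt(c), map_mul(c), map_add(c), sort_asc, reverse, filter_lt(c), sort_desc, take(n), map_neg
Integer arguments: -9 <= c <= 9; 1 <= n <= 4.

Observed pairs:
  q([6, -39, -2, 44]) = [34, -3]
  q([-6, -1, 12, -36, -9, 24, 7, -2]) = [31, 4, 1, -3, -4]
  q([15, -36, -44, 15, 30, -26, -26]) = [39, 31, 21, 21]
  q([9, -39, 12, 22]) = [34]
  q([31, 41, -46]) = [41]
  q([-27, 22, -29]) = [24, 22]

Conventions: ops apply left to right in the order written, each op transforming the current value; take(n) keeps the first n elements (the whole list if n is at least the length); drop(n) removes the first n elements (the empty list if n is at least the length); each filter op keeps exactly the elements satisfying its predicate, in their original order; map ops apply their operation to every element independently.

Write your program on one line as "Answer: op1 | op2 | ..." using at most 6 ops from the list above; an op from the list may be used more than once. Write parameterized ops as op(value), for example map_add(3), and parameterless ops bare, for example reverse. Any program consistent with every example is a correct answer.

reverse | map_neg | filter_gt(-3) | sort_asc | map_add(-5) | sort_desc

Check, running the answer program on each example:
  [6, -39, -2, 44] -> [44, -2, -39, 6] -> [-44, 2, 39, -6] -> [2, 39] -> [2, 39] -> [-3, 34] -> [34, -3]
  [-6, -1, 12, -36, -9, 24, 7, -2] -> [-2, 7, 24, -9, -36, 12, -1, -6] -> [2, -7, -24, 9, 36, -12, 1, 6] -> [2, 9, 36, 1, 6] -> [1, 2, 6, 9, 36] -> [-4, -3, 1, 4, 31] -> [31, 4, 1, -3, -4]
  [15, -36, -44, 15, 30, -26, -26] -> [-26, -26, 30, 15, -44, -36, 15] -> [26, 26, -30, -15, 44, 36, -15] -> [26, 26, 44, 36] -> [26, 26, 36, 44] -> [21, 21, 31, 39] -> [39, 31, 21, 21]
  [9, -39, 12, 22] -> [22, 12, -39, 9] -> [-22, -12, 39, -9] -> [39] -> [39] -> [34] -> [34]
  [31, 41, -46] -> [-46, 41, 31] -> [46, -41, -31] -> [46] -> [46] -> [41] -> [41]
  [-27, 22, -29] -> [-29, 22, -27] -> [29, -22, 27] -> [29, 27] -> [27, 29] -> [22, 24] -> [24, 22]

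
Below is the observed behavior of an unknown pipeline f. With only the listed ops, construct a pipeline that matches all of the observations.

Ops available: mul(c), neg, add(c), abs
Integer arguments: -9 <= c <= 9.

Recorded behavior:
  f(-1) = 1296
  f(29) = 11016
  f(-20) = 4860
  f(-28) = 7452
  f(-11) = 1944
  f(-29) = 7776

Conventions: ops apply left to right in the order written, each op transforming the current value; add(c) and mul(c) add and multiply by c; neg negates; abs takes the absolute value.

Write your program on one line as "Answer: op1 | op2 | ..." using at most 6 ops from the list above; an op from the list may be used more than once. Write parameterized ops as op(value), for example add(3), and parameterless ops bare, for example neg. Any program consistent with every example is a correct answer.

add(5) | mul(4) | mul(-9) | abs | mul(9)

Check, running the answer program on each example:
  -1 -> 4 -> 16 -> -144 -> 144 -> 1296
  29 -> 34 -> 136 -> -1224 -> 1224 -> 11016
  -20 -> -15 -> -60 -> 540 -> 540 -> 4860
  -28 -> -23 -> -92 -> 828 -> 828 -> 7452
  -11 -> -6 -> -24 -> 216 -> 216 -> 1944
  -29 -> -24 -> -96 -> 864 -> 864 -> 7776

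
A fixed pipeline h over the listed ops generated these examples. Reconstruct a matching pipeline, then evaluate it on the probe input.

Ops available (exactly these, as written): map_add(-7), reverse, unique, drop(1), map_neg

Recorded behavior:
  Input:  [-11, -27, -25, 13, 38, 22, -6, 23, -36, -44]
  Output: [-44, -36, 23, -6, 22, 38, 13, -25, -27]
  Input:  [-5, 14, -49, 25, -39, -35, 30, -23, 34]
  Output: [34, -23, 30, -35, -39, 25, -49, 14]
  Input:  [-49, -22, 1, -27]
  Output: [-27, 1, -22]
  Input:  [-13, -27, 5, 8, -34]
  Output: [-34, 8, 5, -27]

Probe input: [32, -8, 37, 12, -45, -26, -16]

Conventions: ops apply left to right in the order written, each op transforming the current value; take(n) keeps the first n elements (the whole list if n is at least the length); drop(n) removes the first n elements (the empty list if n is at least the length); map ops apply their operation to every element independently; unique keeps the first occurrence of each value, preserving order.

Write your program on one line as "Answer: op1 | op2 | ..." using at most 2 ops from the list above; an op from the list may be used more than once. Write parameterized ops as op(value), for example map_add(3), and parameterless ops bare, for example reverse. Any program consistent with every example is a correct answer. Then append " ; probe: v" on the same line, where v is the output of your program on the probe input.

drop(1) | reverse ; probe: [-16, -26, -45, 12, 37, -8]

Check, running the answer program on each example:
  [-11, -27, -25, 13, 38, 22, -6, 23, -36, -44] -> [-27, -25, 13, 38, 22, -6, 23, -36, -44] -> [-44, -36, 23, -6, 22, 38, 13, -25, -27]
  [-5, 14, -49, 25, -39, -35, 30, -23, 34] -> [14, -49, 25, -39, -35, 30, -23, 34] -> [34, -23, 30, -35, -39, 25, -49, 14]
  [-49, -22, 1, -27] -> [-22, 1, -27] -> [-27, 1, -22]
  [-13, -27, 5, 8, -34] -> [-27, 5, 8, -34] -> [-34, 8, 5, -27]
  probe: [32, -8, 37, 12, -45, -26, -16] -> [-8, 37, 12, -45, -26, -16] -> [-16, -26, -45, 12, 37, -8]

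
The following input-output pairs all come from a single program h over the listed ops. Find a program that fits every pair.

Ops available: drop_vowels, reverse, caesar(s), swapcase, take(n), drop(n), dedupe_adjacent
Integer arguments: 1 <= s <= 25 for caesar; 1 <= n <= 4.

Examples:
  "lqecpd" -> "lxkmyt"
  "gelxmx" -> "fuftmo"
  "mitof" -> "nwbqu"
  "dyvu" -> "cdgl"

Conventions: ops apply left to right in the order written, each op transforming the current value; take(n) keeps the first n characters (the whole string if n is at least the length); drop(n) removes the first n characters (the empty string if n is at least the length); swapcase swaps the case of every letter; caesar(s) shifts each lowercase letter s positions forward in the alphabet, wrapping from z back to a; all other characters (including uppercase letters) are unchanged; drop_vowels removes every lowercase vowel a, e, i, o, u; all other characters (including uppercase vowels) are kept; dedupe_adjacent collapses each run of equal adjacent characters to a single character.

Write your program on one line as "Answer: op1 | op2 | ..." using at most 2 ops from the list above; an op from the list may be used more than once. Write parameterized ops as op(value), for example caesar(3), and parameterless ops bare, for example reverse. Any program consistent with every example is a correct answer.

caesar(8) | reverse

Check, running the answer program on each example:
  "lqecpd" -> "tymkxl" -> "lxkmyt"
  "gelxmx" -> "omtfuf" -> "fuftmo"
  "mitof" -> "uqbwn" -> "nwbqu"
  "dyvu" -> "lgdc" -> "cdgl"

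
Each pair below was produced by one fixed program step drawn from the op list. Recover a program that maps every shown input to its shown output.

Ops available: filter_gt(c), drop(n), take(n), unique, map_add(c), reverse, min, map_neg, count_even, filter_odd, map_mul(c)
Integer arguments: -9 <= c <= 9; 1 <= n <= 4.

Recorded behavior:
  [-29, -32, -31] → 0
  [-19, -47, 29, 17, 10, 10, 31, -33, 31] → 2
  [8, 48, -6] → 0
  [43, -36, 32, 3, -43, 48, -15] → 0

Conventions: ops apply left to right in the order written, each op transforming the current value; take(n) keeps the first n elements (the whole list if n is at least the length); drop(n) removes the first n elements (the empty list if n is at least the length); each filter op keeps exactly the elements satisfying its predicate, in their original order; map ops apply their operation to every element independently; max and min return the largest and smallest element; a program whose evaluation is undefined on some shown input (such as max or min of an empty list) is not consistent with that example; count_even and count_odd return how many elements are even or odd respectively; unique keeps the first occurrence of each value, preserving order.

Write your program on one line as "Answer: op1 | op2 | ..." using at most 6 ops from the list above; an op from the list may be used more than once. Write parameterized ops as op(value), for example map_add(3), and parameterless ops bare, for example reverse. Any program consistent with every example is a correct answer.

map_mul(8) | drop(2) | reverse | drop(1) | drop(4) | count_even

Check, running the answer program on each example:
  [-29, -32, -31] -> [-232, -256, -248] -> [-248] -> [-248] -> [] -> [] -> 0
  [-19, -47, 29, 17, 10, 10, 31, -33, 31] -> [-152, -376, 232, 136, 80, 80, 248, -264, 248] -> [232, 136, 80, 80, 248, -264, 248] -> [248, -264, 248, 80, 80, 136, 232] -> [-264, 248, 80, 80, 136, 232] -> [136, 232] -> 2
  [8, 48, -6] -> [64, 384, -48] -> [-48] -> [-48] -> [] -> [] -> 0
  [43, -36, 32, 3, -43, 48, -15] -> [344, -288, 256, 24, -344, 384, -120] -> [256, 24, -344, 384, -120] -> [-120, 384, -344, 24, 256] -> [384, -344, 24, 256] -> [] -> 0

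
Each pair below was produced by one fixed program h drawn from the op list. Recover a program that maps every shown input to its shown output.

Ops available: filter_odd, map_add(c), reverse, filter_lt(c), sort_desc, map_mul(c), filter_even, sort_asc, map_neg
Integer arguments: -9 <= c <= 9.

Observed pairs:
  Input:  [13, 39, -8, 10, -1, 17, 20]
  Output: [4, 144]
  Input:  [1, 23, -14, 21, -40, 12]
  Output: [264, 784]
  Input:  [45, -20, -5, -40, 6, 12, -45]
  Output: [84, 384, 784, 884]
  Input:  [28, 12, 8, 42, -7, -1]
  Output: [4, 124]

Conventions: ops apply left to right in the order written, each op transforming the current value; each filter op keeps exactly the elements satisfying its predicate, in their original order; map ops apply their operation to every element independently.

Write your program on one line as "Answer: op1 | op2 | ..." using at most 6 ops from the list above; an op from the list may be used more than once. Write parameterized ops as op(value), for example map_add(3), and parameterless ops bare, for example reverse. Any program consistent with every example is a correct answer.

map_mul(5) | map_add(4) | filter_lt(7) | map_mul(-4) | reverse | sort_asc

Check, running the answer program on each example:
  [13, 39, -8, 10, -1, 17, 20] -> [65, 195, -40, 50, -5, 85, 100] -> [69, 199, -36, 54, -1, 89, 104] -> [-36, -1] -> [144, 4] -> [4, 144] -> [4, 144]
  [1, 23, -14, 21, -40, 12] -> [5, 115, -70, 105, -200, 60] -> [9, 119, -66, 109, -196, 64] -> [-66, -196] -> [264, 784] -> [784, 264] -> [264, 784]
  [45, -20, -5, -40, 6, 12, -45] -> [225, -100, -25, -200, 30, 60, -225] -> [229, -96, -21, -196, 34, 64, -221] -> [-96, -21, -196, -221] -> [384, 84, 784, 884] -> [884, 784, 84, 384] -> [84, 384, 784, 884]
  [28, 12, 8, 42, -7, -1] -> [140, 60, 40, 210, -35, -5] -> [144, 64, 44, 214, -31, -1] -> [-31, -1] -> [124, 4] -> [4, 124] -> [4, 124]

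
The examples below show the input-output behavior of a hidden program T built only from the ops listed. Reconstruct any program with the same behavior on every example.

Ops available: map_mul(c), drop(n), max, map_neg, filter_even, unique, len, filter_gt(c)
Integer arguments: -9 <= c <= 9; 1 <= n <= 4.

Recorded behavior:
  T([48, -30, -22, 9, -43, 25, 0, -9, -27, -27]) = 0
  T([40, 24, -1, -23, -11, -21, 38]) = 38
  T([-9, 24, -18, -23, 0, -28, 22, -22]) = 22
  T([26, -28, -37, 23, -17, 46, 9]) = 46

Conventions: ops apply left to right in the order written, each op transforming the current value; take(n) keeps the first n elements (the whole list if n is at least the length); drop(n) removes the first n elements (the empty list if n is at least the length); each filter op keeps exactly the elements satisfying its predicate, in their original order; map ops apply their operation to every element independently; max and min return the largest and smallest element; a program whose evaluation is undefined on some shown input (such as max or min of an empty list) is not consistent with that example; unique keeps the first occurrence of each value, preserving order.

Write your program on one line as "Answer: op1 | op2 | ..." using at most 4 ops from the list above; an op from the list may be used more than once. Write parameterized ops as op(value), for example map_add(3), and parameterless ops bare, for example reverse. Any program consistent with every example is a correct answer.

unique | filter_even | drop(1) | max

Check, running the answer program on each example:
  [48, -30, -22, 9, -43, 25, 0, -9, -27, -27] -> [48, -30, -22, 9, -43, 25, 0, -9, -27] -> [48, -30, -22, 0] -> [-30, -22, 0] -> 0
  [40, 24, -1, -23, -11, -21, 38] -> [40, 24, -1, -23, -11, -21, 38] -> [40, 24, 38] -> [24, 38] -> 38
  [-9, 24, -18, -23, 0, -28, 22, -22] -> [-9, 24, -18, -23, 0, -28, 22, -22] -> [24, -18, 0, -28, 22, -22] -> [-18, 0, -28, 22, -22] -> 22
  [26, -28, -37, 23, -17, 46, 9] -> [26, -28, -37, 23, -17, 46, 9] -> [26, -28, 46] -> [-28, 46] -> 46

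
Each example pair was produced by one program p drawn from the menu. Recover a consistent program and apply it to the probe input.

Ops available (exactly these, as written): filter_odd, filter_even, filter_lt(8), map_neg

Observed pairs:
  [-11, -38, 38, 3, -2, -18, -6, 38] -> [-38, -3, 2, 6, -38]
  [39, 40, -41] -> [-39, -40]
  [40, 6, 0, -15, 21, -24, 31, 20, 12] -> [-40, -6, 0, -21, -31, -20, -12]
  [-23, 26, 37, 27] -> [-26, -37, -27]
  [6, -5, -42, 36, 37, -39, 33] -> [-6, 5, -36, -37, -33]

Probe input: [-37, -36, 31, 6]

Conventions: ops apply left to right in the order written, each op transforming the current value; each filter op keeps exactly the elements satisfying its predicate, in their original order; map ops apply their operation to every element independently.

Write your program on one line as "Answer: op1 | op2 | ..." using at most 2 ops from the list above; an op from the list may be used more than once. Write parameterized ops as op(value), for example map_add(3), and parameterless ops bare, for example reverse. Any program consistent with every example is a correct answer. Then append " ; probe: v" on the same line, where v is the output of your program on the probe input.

map_neg | filter_lt(8) ; probe: [-31, -6]

Check, running the answer program on each example:
  [-11, -38, 38, 3, -2, -18, -6, 38] -> [11, 38, -38, -3, 2, 18, 6, -38] -> [-38, -3, 2, 6, -38]
  [39, 40, -41] -> [-39, -40, 41] -> [-39, -40]
  [40, 6, 0, -15, 21, -24, 31, 20, 12] -> [-40, -6, 0, 15, -21, 24, -31, -20, -12] -> [-40, -6, 0, -21, -31, -20, -12]
  [-23, 26, 37, 27] -> [23, -26, -37, -27] -> [-26, -37, -27]
  [6, -5, -42, 36, 37, -39, 33] -> [-6, 5, 42, -36, -37, 39, -33] -> [-6, 5, -36, -37, -33]
  probe: [-37, -36, 31, 6] -> [37, 36, -31, -6] -> [-31, -6]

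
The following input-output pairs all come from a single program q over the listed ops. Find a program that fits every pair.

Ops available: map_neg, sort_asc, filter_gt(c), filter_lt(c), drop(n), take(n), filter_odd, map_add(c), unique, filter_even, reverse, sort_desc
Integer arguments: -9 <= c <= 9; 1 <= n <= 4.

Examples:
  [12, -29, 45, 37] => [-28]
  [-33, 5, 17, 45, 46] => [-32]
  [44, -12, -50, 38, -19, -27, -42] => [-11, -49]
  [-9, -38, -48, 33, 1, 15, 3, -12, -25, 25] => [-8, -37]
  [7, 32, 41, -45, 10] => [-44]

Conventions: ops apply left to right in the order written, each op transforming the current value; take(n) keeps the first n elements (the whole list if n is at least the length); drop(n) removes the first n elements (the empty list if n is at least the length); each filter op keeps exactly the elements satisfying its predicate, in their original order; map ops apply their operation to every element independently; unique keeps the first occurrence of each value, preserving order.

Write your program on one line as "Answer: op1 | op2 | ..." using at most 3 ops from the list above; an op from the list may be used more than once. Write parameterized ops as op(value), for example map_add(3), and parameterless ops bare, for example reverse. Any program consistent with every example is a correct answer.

filter_lt(-6) | map_add(1) | take(2)

Check, running the answer program on each example:
  [12, -29, 45, 37] -> [-29] -> [-28] -> [-28]
  [-33, 5, 17, 45, 46] -> [-33] -> [-32] -> [-32]
  [44, -12, -50, 38, -19, -27, -42] -> [-12, -50, -19, -27, -42] -> [-11, -49, -18, -26, -41] -> [-11, -49]
  [-9, -38, -48, 33, 1, 15, 3, -12, -25, 25] -> [-9, -38, -48, -12, -25] -> [-8, -37, -47, -11, -24] -> [-8, -37]
  [7, 32, 41, -45, 10] -> [-45] -> [-44] -> [-44]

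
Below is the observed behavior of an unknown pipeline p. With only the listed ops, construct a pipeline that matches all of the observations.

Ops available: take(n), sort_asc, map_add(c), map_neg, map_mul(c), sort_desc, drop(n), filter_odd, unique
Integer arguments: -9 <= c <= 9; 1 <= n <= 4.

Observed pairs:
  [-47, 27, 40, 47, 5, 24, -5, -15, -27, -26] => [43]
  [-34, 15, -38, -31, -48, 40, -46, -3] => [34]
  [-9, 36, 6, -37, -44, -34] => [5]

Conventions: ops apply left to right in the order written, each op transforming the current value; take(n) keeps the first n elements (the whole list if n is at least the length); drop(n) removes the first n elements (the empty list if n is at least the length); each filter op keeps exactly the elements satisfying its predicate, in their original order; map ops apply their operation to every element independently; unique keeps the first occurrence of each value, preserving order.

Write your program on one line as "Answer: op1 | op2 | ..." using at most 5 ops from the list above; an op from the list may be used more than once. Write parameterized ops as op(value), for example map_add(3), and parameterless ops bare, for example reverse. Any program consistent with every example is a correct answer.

take(3) | map_neg | sort_desc | map_add(-4) | take(1)

Check, running the answer program on each example:
  [-47, 27, 40, 47, 5, 24, -5, -15, -27, -26] -> [-47, 27, 40] -> [47, -27, -40] -> [47, -27, -40] -> [43, -31, -44] -> [43]
  [-34, 15, -38, -31, -48, 40, -46, -3] -> [-34, 15, -38] -> [34, -15, 38] -> [38, 34, -15] -> [34, 30, -19] -> [34]
  [-9, 36, 6, -37, -44, -34] -> [-9, 36, 6] -> [9, -36, -6] -> [9, -6, -36] -> [5, -10, -40] -> [5]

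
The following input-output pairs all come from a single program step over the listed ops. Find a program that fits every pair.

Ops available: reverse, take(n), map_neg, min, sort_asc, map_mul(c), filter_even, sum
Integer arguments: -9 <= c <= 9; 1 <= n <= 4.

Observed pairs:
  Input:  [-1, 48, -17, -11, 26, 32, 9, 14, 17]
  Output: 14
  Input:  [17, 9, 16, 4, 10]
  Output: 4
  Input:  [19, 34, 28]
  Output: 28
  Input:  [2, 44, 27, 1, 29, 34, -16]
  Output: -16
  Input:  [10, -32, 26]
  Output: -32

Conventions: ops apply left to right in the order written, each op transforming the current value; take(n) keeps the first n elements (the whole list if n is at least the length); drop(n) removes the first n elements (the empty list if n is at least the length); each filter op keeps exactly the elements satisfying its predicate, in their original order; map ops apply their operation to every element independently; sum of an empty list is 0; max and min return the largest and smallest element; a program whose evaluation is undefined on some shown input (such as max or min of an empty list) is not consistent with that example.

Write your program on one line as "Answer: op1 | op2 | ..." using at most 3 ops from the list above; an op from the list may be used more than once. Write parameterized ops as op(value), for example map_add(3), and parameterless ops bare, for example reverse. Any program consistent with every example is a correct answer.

filter_even | min

Check, running the answer program on each example:
  [-1, 48, -17, -11, 26, 32, 9, 14, 17] -> [48, 26, 32, 14] -> 14
  [17, 9, 16, 4, 10] -> [16, 4, 10] -> 4
  [19, 34, 28] -> [34, 28] -> 28
  [2, 44, 27, 1, 29, 34, -16] -> [2, 44, 34, -16] -> -16
  [10, -32, 26] -> [10, -32, 26] -> -32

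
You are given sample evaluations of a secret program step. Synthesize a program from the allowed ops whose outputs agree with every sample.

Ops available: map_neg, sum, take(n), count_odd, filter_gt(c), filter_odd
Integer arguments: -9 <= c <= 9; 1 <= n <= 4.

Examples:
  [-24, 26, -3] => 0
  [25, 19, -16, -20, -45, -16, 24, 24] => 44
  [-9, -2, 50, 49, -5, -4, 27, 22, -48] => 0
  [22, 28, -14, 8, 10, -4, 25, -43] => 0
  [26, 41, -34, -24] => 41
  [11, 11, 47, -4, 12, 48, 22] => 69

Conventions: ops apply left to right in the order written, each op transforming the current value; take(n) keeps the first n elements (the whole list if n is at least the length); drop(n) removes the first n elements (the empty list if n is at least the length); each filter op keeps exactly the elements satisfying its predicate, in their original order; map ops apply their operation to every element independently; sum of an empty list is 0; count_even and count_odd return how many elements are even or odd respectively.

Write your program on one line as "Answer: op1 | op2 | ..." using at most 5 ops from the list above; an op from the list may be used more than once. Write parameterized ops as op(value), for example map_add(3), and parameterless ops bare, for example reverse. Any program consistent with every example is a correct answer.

take(3) | filter_odd | filter_gt(-7) | filter_gt(1) | sum

Check, running the answer program on each example:
  [-24, 26, -3] -> [-24, 26, -3] -> [-3] -> [-3] -> [] -> 0
  [25, 19, -16, -20, -45, -16, 24, 24] -> [25, 19, -16] -> [25, 19] -> [25, 19] -> [25, 19] -> 44
  [-9, -2, 50, 49, -5, -4, 27, 22, -48] -> [-9, -2, 50] -> [-9] -> [] -> [] -> 0
  [22, 28, -14, 8, 10, -4, 25, -43] -> [22, 28, -14] -> [] -> [] -> [] -> 0
  [26, 41, -34, -24] -> [26, 41, -34] -> [41] -> [41] -> [41] -> 41
  [11, 11, 47, -4, 12, 48, 22] -> [11, 11, 47] -> [11, 11, 47] -> [11, 11, 47] -> [11, 11, 47] -> 69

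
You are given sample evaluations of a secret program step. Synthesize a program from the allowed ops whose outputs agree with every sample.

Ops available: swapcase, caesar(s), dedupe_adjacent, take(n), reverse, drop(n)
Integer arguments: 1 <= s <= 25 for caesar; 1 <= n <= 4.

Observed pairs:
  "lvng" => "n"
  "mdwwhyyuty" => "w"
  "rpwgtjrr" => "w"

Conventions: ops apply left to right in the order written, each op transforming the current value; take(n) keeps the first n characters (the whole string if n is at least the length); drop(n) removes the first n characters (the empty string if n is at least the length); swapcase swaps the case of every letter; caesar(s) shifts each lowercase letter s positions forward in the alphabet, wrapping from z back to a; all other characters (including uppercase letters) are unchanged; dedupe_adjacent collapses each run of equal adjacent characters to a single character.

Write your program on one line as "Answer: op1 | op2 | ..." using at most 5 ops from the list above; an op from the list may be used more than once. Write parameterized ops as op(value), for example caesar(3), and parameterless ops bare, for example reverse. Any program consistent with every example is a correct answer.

swapcase | drop(2) | take(1) | swapcase

Check, running the answer program on each example:
  "lvng" -> "LVNG" -> "NG" -> "N" -> "n"
  "mdwwhyyuty" -> "MDWWHYYUTY" -> "WWHYYUTY" -> "W" -> "w"
  "rpwgtjrr" -> "RPWGTJRR" -> "WGTJRR" -> "W" -> "w"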